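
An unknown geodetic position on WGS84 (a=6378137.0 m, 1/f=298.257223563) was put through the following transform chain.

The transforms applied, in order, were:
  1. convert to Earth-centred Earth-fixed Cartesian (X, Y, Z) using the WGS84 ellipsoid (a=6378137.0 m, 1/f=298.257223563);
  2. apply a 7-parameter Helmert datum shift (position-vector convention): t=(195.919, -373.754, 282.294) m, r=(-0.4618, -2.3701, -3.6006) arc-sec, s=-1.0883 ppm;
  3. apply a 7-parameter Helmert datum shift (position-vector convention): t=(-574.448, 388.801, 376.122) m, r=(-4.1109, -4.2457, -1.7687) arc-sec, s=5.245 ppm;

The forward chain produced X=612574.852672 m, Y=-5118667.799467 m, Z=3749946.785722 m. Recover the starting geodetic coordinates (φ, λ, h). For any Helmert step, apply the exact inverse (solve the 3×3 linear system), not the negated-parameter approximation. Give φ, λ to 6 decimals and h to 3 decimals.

start: X=612574.8527, Y=-5118667.7995, Z=3749946.7857 m
→ Helmert⁻¹: X=613267.1579, Y=-5119099.2195, Z=3749436.3493
→ Helmert⁻¹: X=613204.3394, Y=-5118728.7258, Z=3749139.6293
→ geod (Bowring, a=6378137.000): φ=36.20913700°, λ=-83.16873700°, h=3722.1640 m

φ=36.209137°, λ=-83.168737°, h=3722.164 m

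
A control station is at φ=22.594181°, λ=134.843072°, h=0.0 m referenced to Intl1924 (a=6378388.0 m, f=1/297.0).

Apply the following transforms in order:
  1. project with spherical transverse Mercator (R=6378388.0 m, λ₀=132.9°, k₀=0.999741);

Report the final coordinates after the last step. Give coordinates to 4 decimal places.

start: φ=22.594181°, λ=134.843072°, h=0.000 m
→ tm (R=6378388.0, λ₀=132.9°): E=199683.5693, N=2515921.4673

E=199683.5693 m, N=2515921.4673 m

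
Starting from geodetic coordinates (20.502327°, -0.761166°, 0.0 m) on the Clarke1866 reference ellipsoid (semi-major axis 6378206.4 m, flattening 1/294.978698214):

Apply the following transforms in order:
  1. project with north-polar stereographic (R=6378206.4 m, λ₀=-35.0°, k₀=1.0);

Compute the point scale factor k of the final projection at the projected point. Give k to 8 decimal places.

start: φ=20.502327°, λ=-0.761166°, h=0.000 m
→ into stereo (λ₀=-35.0°): φ=20.50232700°, λ−λ₀=34.23883400°
scale k = 1.48121221

1.48121221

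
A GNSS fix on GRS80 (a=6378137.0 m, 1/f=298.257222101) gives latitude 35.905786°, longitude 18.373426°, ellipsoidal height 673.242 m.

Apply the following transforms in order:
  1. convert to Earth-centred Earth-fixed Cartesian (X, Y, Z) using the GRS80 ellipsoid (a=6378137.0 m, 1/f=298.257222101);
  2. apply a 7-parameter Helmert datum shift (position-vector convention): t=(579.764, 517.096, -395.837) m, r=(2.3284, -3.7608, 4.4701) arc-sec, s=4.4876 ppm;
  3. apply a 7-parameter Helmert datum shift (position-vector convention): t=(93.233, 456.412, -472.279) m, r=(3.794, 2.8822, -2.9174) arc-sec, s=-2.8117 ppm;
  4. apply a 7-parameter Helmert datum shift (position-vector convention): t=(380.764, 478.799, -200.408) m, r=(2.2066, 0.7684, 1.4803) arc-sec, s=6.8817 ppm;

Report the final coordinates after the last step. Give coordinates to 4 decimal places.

X=4910060.1635 m, Y=1631863.6146 m, Z=3719155.9239 m

start: φ=35.905786°, λ=18.373426°, h=673.242 m
→ ECEF (a=6378137.000, f=1/298.257222101): X=4908990.3585, Y=1630475.3737, Z=3720124.1440
→ Helmert 7p (PV): X=4909488.9880, Y=1631064.1786, Z=3719852.9124
→ Helmert 7p (PV): X=4909643.4650, Y=1631378.1430, Z=3719331.5742
→ Helmert 7p (PV): X=4910060.1635, Y=1631863.6146, Z=3719155.9239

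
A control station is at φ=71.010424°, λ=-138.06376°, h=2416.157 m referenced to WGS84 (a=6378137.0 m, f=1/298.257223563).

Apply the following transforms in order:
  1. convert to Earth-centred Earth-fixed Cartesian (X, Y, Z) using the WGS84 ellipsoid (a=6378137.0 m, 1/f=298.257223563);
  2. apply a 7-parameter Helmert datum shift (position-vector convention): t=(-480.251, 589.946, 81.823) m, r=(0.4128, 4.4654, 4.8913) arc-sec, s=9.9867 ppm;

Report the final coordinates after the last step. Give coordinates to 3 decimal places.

X=-1549441.678 m, Y=-1391178.450 m, Z=6011117.589 m

start: φ=71.010424°, λ=-138.063760°, h=2416.157 m
→ ECEF (a=6378137.000, f=1/298.257223563): X=-1549109.0907, Y=-1391705.7322, Z=6010944.9846
→ Helmert 7p (PV): X=-1549441.6780, Y=-1391178.4501, Z=6011117.5886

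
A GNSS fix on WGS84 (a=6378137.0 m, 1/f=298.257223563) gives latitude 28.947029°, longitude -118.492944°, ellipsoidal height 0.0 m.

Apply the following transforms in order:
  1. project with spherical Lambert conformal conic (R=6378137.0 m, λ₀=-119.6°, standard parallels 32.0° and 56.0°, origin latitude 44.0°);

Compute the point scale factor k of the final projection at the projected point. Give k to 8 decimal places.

1.01198620

start: φ=28.947029°, λ=-118.492944°, h=0.000 m
→ into lcc (λ₀=-119.6°): φ=28.94702900°, λ−λ₀=1.10705600°
scale k = 1.01198620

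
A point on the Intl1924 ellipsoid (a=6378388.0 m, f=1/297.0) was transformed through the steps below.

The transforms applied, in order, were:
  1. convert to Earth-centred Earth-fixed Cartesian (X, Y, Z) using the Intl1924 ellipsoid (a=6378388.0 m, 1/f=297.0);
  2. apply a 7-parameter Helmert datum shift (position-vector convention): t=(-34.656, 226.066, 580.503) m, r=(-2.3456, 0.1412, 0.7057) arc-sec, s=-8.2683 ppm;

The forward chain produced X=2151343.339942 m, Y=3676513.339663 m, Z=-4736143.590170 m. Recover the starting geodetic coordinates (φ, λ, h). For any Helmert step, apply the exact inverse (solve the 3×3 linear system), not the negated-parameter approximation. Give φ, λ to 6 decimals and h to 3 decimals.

φ=-48.227784°, λ=59.663791°, h=3814.165 m

start: X=2151343.3399, Y=3676513.3397, Z=-4736143.5902 m
→ Helmert⁻¹: X=2151411.6049, Y=3676364.1749, Z=-4736719.9785
→ geod (Bowring, a=6378388.000): φ=-48.22778400°, λ=59.66379100°, h=3814.1650 m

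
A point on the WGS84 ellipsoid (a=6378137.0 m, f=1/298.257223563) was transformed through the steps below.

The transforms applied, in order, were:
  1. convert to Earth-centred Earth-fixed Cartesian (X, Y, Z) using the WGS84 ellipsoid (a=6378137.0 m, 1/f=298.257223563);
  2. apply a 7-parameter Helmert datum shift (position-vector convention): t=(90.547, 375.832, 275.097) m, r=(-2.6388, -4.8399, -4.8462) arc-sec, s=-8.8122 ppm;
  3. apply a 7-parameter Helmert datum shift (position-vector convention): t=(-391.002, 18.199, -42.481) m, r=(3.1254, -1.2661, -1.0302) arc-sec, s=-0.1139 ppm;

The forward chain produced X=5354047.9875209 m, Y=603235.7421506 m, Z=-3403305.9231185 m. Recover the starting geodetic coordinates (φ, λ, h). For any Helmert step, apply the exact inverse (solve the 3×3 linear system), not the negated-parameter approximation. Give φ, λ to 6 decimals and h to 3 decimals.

start: X=5354047.9875, Y=603235.7422, Z=-3403305.9231 m
→ Helmert⁻¹: X=5354415.6965, Y=603192.7866, Z=-3403305.8362
→ Helmert⁻¹: X=5354278.2992, Y=602991.6106, Z=-3403728.8477
→ geod (Bowring, a=6378137.000): φ=-32.45497000°, λ=6.42550000°, h=1152.1790 m

φ=-32.454970°, λ=6.425500°, h=1152.179 m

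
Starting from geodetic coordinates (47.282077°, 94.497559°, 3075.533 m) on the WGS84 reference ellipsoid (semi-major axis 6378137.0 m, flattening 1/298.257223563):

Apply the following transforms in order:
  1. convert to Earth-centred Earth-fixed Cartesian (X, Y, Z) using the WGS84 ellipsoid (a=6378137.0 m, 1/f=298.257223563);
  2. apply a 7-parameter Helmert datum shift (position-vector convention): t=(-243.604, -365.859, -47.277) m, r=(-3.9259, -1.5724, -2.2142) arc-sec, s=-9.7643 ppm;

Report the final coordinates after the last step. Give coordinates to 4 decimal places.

X=-340305.6049 m, Y=4323116.6675 m, Z=4665177.2723 m

start: φ=47.282077°, λ=94.497559°, h=3075.533 m
→ ECEF (a=6378137.000, f=1/298.257223563): X=-340076.1674, Y=4323432.2949, Z=4665354.9840
→ Helmert 7p (PV): X=-340305.6049, Y=4323116.6675, Z=4665177.2723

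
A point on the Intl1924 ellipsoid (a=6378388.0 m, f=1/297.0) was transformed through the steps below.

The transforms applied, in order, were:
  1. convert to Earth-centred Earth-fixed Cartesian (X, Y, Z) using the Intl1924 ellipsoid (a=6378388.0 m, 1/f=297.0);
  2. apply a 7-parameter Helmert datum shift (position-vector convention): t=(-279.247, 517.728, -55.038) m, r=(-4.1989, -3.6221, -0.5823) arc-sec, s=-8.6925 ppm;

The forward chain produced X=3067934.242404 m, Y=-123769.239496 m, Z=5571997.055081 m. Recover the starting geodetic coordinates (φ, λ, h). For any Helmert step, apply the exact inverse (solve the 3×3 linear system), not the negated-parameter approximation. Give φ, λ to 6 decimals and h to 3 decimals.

φ=61.303082°, λ=-2.321544°, h=324.619 m

start: X=3067934.2424, Y=-123769.2395, Z=5571997.0551 m
→ Helmert⁻¹: X=3068338.3588, Y=-124392.8150, Z=5572044.1150
→ geod (Bowring, a=6378388.000): φ=61.30308200°, λ=-2.32154400°, h=324.6190 m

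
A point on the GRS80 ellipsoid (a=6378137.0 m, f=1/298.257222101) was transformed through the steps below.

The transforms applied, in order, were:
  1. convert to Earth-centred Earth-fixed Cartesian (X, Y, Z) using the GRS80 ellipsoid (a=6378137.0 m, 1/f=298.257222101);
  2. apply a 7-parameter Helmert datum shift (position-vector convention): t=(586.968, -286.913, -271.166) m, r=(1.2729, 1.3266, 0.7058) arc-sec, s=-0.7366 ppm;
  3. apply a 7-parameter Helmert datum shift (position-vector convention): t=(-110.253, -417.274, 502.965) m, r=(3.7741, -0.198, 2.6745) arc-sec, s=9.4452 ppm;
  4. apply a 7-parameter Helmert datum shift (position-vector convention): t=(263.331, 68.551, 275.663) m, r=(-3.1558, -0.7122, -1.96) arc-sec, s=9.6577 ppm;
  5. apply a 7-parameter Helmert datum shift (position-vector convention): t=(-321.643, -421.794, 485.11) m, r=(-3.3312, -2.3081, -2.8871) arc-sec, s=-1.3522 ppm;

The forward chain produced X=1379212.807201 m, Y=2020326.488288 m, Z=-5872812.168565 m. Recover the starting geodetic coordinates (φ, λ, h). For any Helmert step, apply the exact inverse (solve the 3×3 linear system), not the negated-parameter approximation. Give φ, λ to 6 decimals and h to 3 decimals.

start: X=1379212.8072, Y=2020326.4883, Z=-5872812.1686 m
→ Helmert⁻¹: X=1379442.3074, Y=2020865.1771, Z=-5873288.0192
→ Helmert⁻¹: X=1379126.1736, Y=2020880.0778, Z=-5873480.8006
→ Helmert⁻¹: X=1379243.9679, Y=2021152.8986, Z=-5873966.5909
→ Helmert⁻¹: X=1378702.7092, Y=2021400.3352, Z=-5873703.3587
→ geod (Bowring, a=6378137.000): φ=-67.52106300°, λ=55.70392900°, h=3059.9730 m

φ=-67.521063°, λ=55.703929°, h=3059.973 m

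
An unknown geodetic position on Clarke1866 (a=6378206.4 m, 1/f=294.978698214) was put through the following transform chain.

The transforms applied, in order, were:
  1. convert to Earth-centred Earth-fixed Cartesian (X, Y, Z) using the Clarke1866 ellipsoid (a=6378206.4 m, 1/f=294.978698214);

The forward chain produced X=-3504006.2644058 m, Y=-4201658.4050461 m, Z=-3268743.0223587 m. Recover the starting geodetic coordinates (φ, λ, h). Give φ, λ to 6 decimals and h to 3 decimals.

start: X=-3504006.2644, Y=-4201658.4050, Z=-3268743.0224 m
→ geod (Bowring, a=6378206.400): φ=-31.02846000°, λ=-129.82668400°, h=624.2790 m

φ=-31.028460°, λ=-129.826684°, h=624.279 m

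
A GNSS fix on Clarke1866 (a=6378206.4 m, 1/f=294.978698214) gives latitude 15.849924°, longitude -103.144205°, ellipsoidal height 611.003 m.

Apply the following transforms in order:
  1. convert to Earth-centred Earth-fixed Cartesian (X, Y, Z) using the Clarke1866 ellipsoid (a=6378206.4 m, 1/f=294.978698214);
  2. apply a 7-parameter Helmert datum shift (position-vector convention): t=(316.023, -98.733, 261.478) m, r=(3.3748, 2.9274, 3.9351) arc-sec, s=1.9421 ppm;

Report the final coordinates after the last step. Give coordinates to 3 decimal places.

X=-1395310.919 m, Y=-5977205.415 m, Z=1731006.196 m

start: φ=15.849924°, λ=-103.144205°, h=611.003 m
→ ECEF (a=6378206.400, f=1/294.978698214): X=-1395762.8251, Y=-5977040.1272, Z=1730819.3404
→ Helmert 7p (PV): X=-1395310.9186, Y=-5977205.4154, Z=1731006.1957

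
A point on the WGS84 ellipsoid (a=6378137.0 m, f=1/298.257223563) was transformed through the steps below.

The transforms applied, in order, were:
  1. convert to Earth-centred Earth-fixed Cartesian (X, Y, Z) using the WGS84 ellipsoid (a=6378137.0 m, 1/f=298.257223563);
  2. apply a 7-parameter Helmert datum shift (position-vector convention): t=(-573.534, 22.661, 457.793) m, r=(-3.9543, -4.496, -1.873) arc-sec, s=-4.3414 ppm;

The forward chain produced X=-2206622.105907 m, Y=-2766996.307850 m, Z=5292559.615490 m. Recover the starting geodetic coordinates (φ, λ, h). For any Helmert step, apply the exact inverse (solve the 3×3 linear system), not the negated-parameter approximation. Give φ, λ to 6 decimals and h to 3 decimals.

φ=56.407069°, λ=-128.561140°, h=2960.064 m

start: X=-2206622.1059, Y=-2766996.3078, Z=5292559.6155 m
→ Helmert⁻¹: X=-2205917.6685, Y=-2767152.4678, Z=5292119.8316
→ geod (Bowring, a=6378137.000): φ=56.40706900°, λ=-128.56114000°, h=2960.0640 m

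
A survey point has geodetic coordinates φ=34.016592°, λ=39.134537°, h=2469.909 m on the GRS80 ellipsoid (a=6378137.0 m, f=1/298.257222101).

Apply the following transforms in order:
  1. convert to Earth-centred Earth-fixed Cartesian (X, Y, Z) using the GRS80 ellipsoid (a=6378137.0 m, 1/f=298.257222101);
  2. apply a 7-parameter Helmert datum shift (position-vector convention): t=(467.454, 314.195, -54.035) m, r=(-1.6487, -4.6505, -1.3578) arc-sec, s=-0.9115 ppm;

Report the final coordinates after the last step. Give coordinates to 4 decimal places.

X=4106996.2851 m, Y=3341760.4045 m, Z=3549362.5554 m

start: φ=34.016592°, λ=39.134537°, h=2469.909 m
→ ECEF (a=6378137.000, f=1/298.257222101): X=4106590.6028, Y=3341447.9177, Z=3549353.9460
→ Helmert 7p (PV): X=4106996.2851, Y=3341760.4045, Z=3549362.5554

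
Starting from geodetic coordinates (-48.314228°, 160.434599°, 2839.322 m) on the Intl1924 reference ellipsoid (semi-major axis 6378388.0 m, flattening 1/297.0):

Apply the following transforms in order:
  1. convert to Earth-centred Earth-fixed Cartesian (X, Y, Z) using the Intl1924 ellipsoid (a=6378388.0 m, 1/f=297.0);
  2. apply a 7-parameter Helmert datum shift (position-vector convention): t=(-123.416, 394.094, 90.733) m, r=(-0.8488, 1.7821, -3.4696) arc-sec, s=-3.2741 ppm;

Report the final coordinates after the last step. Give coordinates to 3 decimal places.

X=-4006406.507 m, Y=1424283.731 m, Z=-4742258.952 m

start: φ=-48.314228°, λ=160.434599°, h=2839.322 m
→ ECEF (a=6378388.000, f=1/297.0): X=-4006279.1847, Y=1423846.4244, Z=-4742393.9662
→ Helmert 7p (PV): X=-4006406.5067, Y=1424283.7310, Z=-4742258.9518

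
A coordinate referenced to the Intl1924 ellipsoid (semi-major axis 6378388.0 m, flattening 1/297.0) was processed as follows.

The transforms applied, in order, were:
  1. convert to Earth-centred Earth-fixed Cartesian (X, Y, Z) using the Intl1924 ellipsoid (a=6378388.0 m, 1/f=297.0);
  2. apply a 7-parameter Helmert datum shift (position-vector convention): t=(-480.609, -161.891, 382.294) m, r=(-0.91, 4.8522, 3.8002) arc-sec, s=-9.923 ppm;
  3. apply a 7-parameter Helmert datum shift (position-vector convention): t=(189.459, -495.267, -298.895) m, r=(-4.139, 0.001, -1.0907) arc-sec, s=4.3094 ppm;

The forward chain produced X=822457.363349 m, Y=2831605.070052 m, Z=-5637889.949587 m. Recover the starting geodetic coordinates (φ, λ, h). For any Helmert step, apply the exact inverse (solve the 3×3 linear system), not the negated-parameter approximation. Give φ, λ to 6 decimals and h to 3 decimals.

start: X=822457.3633, Y=2831605.0701, Z=-5637889.9496 m
→ Helmert⁻¹: X=822249.4119, Y=2832205.6051, Z=-5637509.9238
→ Helmert⁻¹: X=822922.9959, Y=2832405.3139, Z=-5637916.3086
→ geod (Bowring, a=6378388.000): φ=-62.54166500°, λ=73.79938100°, h=1338.5440 m

φ=-62.541665°, λ=73.799381°, h=1338.544 m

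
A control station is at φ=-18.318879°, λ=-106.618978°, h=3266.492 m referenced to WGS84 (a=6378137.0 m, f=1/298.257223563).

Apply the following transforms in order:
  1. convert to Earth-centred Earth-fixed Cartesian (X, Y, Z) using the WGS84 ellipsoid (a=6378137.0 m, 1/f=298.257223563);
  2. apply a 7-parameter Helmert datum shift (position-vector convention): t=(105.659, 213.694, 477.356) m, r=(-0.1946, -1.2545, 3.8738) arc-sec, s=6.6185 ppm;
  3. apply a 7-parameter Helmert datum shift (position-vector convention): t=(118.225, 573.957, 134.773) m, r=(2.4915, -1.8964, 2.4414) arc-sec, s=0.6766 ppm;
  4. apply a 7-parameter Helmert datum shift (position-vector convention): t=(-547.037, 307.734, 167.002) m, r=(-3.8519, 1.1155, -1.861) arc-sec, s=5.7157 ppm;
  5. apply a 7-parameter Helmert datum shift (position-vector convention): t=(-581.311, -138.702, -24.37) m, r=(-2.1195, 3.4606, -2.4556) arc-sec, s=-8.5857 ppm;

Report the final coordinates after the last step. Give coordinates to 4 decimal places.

X=-1734067.3569 m, Y=-5805991.5585 m, Z=-1992086.0962 m

start: φ=-18.318879°, λ=-106.618978°, h=3266.492 m
→ ECEF (a=6378137.000, f=1/298.257223563): X=-1733197.7521, Y=-5806870.2570, Z=-1992947.4380
→ Helmert 7p (PV): X=-1732982.3852, Y=-5806729.4269, Z=-1992488.3352
→ Helmert 7p (PV): X=-1732778.2839, Y=-5806155.8432, Z=-1992440.9837
→ Helmert 7p (PV): X=-1733398.3860, Y=-5805902.8697, Z=-1992167.5709
→ Helmert 7p (PV): X=-1734067.3569, Y=-5805991.5585, Z=-1992086.0962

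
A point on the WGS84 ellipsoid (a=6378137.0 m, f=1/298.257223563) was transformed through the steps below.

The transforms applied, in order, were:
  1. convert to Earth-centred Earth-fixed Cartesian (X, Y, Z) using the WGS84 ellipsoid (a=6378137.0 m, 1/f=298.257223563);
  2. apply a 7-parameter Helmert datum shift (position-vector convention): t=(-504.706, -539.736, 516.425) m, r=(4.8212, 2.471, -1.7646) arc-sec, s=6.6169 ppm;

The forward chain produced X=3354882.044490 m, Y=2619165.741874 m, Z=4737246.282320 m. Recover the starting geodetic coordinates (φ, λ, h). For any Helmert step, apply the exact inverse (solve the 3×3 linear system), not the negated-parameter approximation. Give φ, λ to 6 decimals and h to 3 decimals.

φ=48.244654°, λ=37.982938°, h=2200.427 m

start: X=3354882.0445, Y=2619165.7419, Z=4737246.2823 m
→ Helmert⁻¹: X=3355285.3915, Y=2619827.5625, Z=4736677.4751
→ geod (Bowring, a=6378137.000): φ=48.24465400°, λ=37.98293800°, h=2200.4270 m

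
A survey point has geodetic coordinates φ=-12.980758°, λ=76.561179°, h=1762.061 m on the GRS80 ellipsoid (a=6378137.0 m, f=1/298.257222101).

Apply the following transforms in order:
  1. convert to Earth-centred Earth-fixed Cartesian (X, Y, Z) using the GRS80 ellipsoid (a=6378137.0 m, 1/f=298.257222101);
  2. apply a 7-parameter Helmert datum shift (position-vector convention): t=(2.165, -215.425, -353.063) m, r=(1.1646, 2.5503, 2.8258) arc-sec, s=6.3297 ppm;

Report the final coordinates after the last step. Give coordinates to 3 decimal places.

X=1444997.386 m, Y=6047509.906 m, Z=-1424072.535 m

start: φ=-12.980758°, λ=76.561179°, h=1762.061 m
→ ECEF (a=6378137.000, f=1/298.257222101): X=1445086.5297, Y=6047659.2146, Z=-1423726.7388
→ Helmert 7p (PV): X=1444997.3857, Y=6047509.9057, Z=-1424072.5348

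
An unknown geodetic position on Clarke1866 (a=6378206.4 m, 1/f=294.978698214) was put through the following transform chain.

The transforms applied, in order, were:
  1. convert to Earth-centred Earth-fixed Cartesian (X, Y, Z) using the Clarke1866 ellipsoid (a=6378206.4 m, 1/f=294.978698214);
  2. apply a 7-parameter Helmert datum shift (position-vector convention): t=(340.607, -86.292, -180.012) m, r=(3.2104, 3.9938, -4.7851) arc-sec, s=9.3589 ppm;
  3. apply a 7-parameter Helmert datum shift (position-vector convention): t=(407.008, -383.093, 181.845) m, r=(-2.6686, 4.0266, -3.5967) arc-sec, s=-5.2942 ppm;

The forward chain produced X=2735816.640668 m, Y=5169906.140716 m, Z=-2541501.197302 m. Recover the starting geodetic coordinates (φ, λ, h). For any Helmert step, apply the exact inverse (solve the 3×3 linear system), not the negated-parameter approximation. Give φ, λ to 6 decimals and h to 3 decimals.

φ=-23.626666°, λ=62.123118°, h=2725.237 m

start: X=2735816.6407, Y=5169906.1407, Z=-2541501.1973 m
→ Helmert⁻¹: X=2735383.5722, Y=5170397.1863, Z=-2541576.2065
→ Helmert⁻¹: X=2734946.6277, Y=5170458.9808, Z=-2541399.9301
→ geod (Bowring, a=6378206.400): φ=-23.62666600°, λ=62.12311800°, h=2725.2370 m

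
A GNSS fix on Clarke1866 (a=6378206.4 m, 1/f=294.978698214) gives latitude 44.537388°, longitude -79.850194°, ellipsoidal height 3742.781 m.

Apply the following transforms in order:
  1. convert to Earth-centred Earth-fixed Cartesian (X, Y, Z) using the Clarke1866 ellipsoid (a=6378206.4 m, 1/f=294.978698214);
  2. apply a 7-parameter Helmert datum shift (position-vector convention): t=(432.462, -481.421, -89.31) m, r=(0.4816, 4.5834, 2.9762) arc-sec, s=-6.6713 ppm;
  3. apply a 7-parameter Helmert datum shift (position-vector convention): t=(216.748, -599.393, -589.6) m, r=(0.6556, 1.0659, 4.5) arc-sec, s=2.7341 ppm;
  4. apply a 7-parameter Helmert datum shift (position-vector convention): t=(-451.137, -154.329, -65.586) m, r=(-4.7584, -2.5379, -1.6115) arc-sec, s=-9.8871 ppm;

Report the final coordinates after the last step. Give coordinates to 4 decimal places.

X=803356.2871 m, Y=-4486359.1618 m, Z=4452533.4200 m

start: φ=44.537388°, λ=-79.850194°, h=3742.781 m
→ ECEF (a=6378206.400, f=1/294.978698214): X=802974.6072, Y=-4485287.0348, Z=4453272.8104
→ Helmert 7p (PV): X=803565.3855, Y=-4485737.3448, Z=4453125.4761
→ Helmert 7p (PV): X=803905.2066, Y=-4486345.6251, Z=4452529.6412
→ Helmert 7p (PV): X=803356.2871, Y=-4486359.1618, Z=4452533.4200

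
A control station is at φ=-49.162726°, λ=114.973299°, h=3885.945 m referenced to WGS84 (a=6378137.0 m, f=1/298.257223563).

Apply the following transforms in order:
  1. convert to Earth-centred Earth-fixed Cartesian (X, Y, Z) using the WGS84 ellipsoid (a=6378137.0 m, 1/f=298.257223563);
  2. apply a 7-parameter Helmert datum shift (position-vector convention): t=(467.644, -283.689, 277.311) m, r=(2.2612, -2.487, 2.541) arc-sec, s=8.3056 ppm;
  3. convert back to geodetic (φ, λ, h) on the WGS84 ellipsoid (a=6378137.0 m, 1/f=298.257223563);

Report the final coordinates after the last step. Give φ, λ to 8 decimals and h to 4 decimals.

φ=-49.16390815°, λ=114.96881222°, h=3431.6813 m

start: φ=-49.162726°, λ=114.973299°, h=3885.945 m
→ ECEF (a=6378137.000, f=1/298.257223563): X=-1765328.0511, Y=3790368.9354, Z=-4805352.0071
→ Helmert 7p (PV): X=-1764863.8235, Y=3790147.6598, Z=-4805094.3401
→ geod (Bowring, a=6378137.000): φ=-49.16390815°, λ=114.96881222°, h=3431.6813 m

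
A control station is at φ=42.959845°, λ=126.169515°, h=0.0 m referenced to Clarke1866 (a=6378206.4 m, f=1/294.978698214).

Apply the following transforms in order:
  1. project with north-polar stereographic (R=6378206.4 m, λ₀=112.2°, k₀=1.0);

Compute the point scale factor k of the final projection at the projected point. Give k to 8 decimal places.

start: φ=42.959845°, λ=126.169515°, h=0.000 m
→ into stereo (λ₀=112.2°): φ=42.95984500°, λ−λ₀=13.96951500°
scale k = 1.18942438

1.18942438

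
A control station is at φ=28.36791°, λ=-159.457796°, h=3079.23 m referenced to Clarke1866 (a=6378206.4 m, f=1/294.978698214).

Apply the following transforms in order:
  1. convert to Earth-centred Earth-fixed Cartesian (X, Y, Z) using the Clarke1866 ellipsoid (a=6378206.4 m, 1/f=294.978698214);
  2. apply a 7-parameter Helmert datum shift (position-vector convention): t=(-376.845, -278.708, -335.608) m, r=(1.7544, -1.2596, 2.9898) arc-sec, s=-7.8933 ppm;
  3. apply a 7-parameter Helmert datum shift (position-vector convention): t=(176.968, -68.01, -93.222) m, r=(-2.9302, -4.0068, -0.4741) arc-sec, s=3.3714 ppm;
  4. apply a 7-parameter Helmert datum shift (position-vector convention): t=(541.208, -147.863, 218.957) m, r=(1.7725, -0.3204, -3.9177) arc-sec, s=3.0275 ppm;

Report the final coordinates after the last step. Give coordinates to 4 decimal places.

X=-5261718.6802 m, Y=-1972254.6135 m, Z=3013376.9414 m

start: φ=28.367910°, λ=-159.457796°, h=3079.230 m
→ ECEF (a=6378206.400, f=1/294.978698214): X=-5261972.8419, Y=-1971790.0298, Z=3013739.5537
→ Helmert 7p (PV): X=-5262297.9757, Y=-1972155.0787, Z=3013331.2531
→ Helmert 7p (PV): X=-5262201.8177, Y=-1972174.8346, Z=3013173.9836
→ Helmert 7p (PV): X=-5261718.6802, Y=-1972254.6135, Z=3013376.9414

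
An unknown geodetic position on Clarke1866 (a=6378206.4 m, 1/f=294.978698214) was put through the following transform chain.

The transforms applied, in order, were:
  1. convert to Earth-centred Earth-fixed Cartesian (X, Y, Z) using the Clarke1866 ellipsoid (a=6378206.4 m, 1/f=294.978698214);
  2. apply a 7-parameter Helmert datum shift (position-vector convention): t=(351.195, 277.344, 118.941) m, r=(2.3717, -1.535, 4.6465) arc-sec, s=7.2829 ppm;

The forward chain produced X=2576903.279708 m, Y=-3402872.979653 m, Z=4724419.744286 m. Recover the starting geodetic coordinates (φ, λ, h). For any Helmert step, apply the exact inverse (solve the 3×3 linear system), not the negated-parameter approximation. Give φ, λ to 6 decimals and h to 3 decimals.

φ=48.095337°, λ=-52.870822°, h=709.005 m

start: X=2576903.2797, Y=-3402872.9797, Z=4724419.7443 m
→ Helmert⁻¹: X=2576491.8159, Y=-3403129.2579, Z=4724286.3532
→ geod (Bowring, a=6378206.400): φ=48.09533700°, λ=-52.87082200°, h=709.0050 m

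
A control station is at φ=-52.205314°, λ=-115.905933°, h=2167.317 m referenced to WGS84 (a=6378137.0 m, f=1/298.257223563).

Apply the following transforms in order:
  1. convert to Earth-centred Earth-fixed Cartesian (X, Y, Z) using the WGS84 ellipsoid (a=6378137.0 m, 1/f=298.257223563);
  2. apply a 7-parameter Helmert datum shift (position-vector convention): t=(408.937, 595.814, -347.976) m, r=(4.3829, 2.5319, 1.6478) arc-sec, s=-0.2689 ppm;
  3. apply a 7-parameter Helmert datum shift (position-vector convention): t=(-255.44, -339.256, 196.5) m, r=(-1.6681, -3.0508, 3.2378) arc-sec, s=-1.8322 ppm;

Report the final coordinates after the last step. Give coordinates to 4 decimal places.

X=-1711615.3185 m, Y=-3524235.7071 m, Z=-5018740.2024 m

start: φ=-52.205314°, λ=-115.905933°, h=2167.317 m
→ ECEF (a=6378137.000, f=1/298.257223563): X=-1711868.5137, Y=-3524525.1773, Z=-5018548.5762
→ Helmert 7p (PV): X=-1711492.5625, Y=-3523835.4527, Z=-5018949.0818
→ Helmert 7p (PV): X=-1711615.3185, Y=-3524235.7071, Z=-5018740.2024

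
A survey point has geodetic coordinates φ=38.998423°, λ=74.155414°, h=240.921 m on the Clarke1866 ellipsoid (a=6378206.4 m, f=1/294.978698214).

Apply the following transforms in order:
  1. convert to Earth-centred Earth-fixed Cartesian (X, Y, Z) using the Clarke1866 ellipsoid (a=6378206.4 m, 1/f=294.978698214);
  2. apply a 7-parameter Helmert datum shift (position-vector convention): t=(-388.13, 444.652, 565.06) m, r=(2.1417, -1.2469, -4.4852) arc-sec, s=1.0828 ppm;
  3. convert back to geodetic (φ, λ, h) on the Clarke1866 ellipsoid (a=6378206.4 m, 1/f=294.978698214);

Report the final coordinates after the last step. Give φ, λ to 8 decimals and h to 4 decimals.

φ=39.00122185°, λ=74.16001643°, h=853.7572 m

start: φ=38.998423°, λ=74.155414°, h=240.921 m
→ ECEF (a=6378206.400, f=1/294.978698214): X=1355247.9144, Y=4775158.2725, Z=3992136.3515
→ Helmert 7p (PV): X=1354940.9541, Y=4775537.1739, Z=3992763.5086
→ geod (Bowring, a=6378206.400): φ=39.00122185°, λ=74.16001643°, h=853.7572 m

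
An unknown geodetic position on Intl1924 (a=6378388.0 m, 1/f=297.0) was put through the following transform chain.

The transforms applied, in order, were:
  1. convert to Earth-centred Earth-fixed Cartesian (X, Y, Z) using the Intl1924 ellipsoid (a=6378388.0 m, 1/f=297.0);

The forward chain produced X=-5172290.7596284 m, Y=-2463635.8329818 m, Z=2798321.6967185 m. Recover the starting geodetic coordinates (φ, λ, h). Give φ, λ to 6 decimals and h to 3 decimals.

start: X=-5172290.7596, Y=-2463635.8330, Z=2798321.6967 m
→ geod (Bowring, a=6378388.000): φ=26.18559100°, λ=-154.53087400°, h=1712.4760 m

φ=26.185591°, λ=-154.530874°, h=1712.476 m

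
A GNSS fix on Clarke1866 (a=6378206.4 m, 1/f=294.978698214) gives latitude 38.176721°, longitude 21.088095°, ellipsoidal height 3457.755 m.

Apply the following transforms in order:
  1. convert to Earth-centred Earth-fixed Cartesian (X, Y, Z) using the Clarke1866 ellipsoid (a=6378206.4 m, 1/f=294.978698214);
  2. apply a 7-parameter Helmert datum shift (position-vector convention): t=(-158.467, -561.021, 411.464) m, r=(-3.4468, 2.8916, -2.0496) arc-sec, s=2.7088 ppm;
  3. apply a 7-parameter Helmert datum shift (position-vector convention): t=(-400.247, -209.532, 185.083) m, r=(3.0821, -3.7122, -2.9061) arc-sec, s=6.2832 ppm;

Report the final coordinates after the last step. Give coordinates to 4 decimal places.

start: φ=38.176721°, λ=21.088095°, h=3457.755 m
→ ECEF (a=6378206.400, f=1/294.978698214): X=4686762.7159, Y=1807352.4919, Z=3922825.1383
→ Helmert 7p (PV): X=4686689.8974, Y=1806815.3481, Z=3923151.3232
→ Helmert 7p (PV): X=4686273.9481, Y=1806492.5149, Z=3923472.4027

X=4686273.9481 m, Y=1806492.5149 m, Z=3923472.4027 m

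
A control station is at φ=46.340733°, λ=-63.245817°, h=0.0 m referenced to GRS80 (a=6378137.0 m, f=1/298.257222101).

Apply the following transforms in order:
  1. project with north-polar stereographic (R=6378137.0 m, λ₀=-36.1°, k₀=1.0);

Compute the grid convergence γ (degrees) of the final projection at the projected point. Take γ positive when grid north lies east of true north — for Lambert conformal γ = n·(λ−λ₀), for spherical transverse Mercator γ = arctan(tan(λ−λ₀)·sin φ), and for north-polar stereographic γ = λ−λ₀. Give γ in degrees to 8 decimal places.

-27.14581700

start: φ=46.340733°, λ=-63.245817°, h=0.000 m
→ into stereo (λ₀=-36.1°): φ=46.34073300°, λ−λ₀=-27.14581700°
convergence γ = -27.14581700°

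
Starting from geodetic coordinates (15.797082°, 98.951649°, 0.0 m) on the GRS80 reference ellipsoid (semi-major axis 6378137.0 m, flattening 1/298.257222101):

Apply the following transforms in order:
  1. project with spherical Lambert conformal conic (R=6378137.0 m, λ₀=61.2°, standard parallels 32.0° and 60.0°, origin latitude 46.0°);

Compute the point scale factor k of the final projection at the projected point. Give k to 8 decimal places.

start: φ=15.797082°, λ=98.951649°, h=0.000 m
→ into lcc (λ₀=61.2°): φ=15.79708200°, λ−λ₀=37.75164900°
scale k = 1.10466590

1.10466590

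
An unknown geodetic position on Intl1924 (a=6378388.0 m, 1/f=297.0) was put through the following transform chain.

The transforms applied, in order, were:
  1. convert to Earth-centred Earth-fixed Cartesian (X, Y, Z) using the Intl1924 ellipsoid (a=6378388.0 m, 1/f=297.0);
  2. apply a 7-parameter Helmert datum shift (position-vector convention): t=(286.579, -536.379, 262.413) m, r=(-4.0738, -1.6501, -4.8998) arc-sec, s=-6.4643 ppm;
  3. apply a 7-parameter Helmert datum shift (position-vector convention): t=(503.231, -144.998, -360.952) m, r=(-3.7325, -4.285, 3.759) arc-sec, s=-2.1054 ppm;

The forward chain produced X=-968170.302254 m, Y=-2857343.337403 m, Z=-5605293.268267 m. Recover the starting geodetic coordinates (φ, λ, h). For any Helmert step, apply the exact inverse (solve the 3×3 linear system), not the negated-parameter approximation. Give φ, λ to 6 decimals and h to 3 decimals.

start: X=-968170.3023, Y=-2857343.3374, Z=-5605293.2683 m
→ Helmert⁻¹: X=-968844.0799, Y=-2857085.2728, Z=-5604975.6908
→ Helmert⁻¹: X=-969113.9104, Y=-2856479.6737, Z=-5605323.0016
→ geod (Bowring, a=6378388.000): φ=-61.87480900°, λ=-108.74046200°, h=3683.2910 m

φ=-61.874809°, λ=-108.740462°, h=3683.291 m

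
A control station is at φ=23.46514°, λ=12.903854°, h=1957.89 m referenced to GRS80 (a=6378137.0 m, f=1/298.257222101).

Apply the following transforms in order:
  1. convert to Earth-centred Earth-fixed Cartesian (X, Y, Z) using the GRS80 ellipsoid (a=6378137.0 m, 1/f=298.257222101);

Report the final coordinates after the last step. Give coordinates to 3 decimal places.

X=5707708.695 m, Y=1307643.874 m, Z=2524834.678 m

start: φ=23.465140°, λ=12.903854°, h=1957.890 m
→ ECEF (a=6378137.000, f=1/298.257222101): X=5707708.6948, Y=1307643.8739, Z=2524834.6780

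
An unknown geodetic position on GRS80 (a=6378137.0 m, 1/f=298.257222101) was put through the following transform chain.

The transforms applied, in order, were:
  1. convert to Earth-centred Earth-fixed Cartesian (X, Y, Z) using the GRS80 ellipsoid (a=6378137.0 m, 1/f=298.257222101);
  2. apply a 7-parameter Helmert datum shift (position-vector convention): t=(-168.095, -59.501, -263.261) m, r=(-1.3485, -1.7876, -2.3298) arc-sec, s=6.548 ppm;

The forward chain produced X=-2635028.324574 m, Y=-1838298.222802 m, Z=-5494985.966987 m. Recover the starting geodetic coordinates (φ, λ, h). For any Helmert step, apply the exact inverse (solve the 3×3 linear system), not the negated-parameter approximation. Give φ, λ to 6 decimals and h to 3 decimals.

start: X=-2635028.3246, Y=-1838298.2228, Z=-5494985.9670 m
→ Helmert⁻¹: X=-2634869.8333, Y=-1838220.5238, Z=-5494675.9094
→ geod (Bowring, a=6378137.000): φ=-59.85261800°, λ=-145.09839300°, h=2806.6890 m

φ=-59.852618°, λ=-145.098393°, h=2806.689 m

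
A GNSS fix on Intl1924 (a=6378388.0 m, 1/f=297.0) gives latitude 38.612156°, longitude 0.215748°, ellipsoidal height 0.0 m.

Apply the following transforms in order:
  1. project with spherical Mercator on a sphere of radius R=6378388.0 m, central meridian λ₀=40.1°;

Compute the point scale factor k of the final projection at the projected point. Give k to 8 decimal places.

start: φ=38.612156°, λ=0.215748°, h=0.000 m
→ into merc (λ₀=40.1°): φ=38.61215600°, λ−λ₀=-39.88425200°
scale k = 1.27977379

1.27977379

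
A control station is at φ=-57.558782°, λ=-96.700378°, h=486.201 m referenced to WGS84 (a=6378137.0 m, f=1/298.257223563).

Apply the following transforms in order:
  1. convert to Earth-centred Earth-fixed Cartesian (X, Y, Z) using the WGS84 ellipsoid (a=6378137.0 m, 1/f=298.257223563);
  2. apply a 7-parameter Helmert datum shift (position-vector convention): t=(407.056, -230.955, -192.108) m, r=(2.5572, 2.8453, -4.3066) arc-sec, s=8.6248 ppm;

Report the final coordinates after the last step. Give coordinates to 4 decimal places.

X=-399932.5118 m, Y=-3406655.6572 m, Z=-5360222.6139 m

start: φ=-57.558782°, λ=-96.700378°, h=486.201 m
→ ECEF (a=6378137.000, f=1/298.257223563): X=-400191.0540, Y=-3406470.1291, Z=-5359947.5653
→ Helmert 7p (PV): X=-399932.5118, Y=-3406655.6572, Z=-5360222.6139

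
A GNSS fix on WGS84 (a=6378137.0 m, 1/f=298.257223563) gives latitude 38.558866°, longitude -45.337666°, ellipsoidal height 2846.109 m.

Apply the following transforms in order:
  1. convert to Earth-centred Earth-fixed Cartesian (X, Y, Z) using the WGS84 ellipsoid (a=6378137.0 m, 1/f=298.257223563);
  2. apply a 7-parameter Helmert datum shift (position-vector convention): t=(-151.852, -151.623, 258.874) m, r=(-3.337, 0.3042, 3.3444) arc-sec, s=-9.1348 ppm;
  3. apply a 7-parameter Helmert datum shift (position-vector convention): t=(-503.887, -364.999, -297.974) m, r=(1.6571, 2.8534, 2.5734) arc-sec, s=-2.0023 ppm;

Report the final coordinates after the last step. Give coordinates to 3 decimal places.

start: φ=38.558866°, λ=-45.337666°, h=2846.109 m
→ ECEF (a=6378137.000, f=1/298.257223563): X=3511982.4346, Y=-3553623.2404, Z=3955915.2966
→ Helmert 7p (PV): X=3511861.9538, Y=-3553621.4595, Z=3956190.3454
→ Helmert 7p (PV): X=3511450.0991, Y=-3553967.3119, Z=3955807.3189

X=3511450.099 m, Y=-3553967.312 m, Z=3955807.319 m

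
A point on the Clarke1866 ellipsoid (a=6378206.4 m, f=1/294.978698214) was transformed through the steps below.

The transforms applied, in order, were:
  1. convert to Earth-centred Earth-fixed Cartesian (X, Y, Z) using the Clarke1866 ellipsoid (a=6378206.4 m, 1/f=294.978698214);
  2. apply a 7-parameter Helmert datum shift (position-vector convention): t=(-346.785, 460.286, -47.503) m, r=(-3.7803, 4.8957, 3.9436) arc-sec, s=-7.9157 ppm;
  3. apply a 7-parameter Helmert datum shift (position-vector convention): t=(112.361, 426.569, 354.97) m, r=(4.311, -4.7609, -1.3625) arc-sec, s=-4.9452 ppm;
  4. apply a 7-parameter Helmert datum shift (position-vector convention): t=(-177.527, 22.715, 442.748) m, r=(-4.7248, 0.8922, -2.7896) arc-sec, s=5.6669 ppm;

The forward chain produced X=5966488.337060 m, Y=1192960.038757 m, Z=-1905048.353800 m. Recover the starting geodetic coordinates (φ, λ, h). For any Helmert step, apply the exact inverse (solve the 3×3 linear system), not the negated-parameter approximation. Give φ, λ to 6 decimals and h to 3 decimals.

φ=-17.501661°, λ=11.298054°, h=60.341 m

start: X=5966488.3371, Y=1192960.0388, Z=-1905048.3538 m
→ Helmert⁻¹: X=5966624.1584, Y=1193054.9049, Z=-1905427.1663
→ Helmert⁻¹: X=5966489.4328, Y=1192633.8109, Z=-1905954.2027
→ Helmert⁻¹: X=5966951.4751, Y=1192103.8066, Z=-1905758.3125
→ geod (Bowring, a=6378206.400): φ=-17.50166100°, λ=11.29805400°, h=60.3410 m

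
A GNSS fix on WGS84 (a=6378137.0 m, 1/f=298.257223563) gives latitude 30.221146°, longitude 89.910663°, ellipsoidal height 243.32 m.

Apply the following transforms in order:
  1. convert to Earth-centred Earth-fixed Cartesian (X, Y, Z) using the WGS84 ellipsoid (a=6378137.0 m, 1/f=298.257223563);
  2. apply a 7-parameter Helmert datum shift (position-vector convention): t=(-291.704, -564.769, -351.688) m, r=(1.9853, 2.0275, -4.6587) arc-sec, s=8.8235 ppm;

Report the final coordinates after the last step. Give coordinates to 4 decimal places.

X=8465.2777 m, Y=5515614.7368 m, Z=3191432.5842 m

start: φ=30.221146°, λ=89.910663°, h=243.320 m
→ ECEF (a=6378137.000, f=1/298.257223563): X=8600.9431, Y=5516161.7487, Z=3191703.1012
→ Helmert 7p (PV): X=8465.2777, Y=5515614.7368, Z=3191432.5842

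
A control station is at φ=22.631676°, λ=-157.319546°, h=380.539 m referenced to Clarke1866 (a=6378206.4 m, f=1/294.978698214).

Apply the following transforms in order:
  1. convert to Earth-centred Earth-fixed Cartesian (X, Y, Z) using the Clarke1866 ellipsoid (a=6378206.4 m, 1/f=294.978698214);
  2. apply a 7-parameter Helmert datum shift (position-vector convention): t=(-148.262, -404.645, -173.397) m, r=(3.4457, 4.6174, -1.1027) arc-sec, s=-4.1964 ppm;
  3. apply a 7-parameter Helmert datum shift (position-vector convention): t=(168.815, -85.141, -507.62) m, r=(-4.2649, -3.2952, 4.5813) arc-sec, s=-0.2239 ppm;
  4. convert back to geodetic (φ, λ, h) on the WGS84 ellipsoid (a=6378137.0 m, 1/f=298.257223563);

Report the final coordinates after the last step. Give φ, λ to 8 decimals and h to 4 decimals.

φ=22.62431652°, λ=-157.31413523°, h=281.5679 m

start: φ=22.631676°, λ=-157.319546°, h=380.539 m
→ ECEF (a=6378206.400, f=1/294.978698214): X=-5434868.5915, Y=-2271276.5995, Z=2439126.1401
→ Helmert 7p (PV): X=-5434951.5873, Y=-2271683.4044, Z=2439026.2288
→ Helmert 7p (PV): X=-5434770.0645, Y=-2271838.3199, Z=2438478.2074
→ geod (Bowring, a=6378137.000): φ=22.62431652°, λ=-157.31413523°, h=281.5679 m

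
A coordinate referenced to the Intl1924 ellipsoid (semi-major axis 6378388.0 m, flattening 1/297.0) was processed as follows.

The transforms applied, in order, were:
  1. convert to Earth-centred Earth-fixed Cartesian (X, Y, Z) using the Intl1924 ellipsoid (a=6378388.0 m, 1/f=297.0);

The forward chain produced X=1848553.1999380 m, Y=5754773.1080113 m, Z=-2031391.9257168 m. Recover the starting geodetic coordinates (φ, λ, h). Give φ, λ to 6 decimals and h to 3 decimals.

start: X=1848553.1999, Y=5754773.1080, Z=-2031391.9257 m
→ geod (Bowring, a=6378388.000): φ=-18.69344400°, λ=72.19189800°, h=408.3620 m

φ=-18.693444°, λ=72.191898°, h=408.362 m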